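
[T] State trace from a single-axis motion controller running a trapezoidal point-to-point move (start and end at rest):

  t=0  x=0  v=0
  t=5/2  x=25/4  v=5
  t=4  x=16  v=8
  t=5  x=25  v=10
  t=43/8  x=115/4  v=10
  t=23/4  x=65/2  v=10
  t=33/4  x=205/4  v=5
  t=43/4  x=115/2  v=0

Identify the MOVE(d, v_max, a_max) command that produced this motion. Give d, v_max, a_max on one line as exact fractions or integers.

d=115/2 v_max=10 a_max=2

final state: t=43/4, x=115/2, v=0 → d = 115/2
a_max = (5−0)/(5/2−0) = 2
max v = 10 over t∈[5,23/4] → v_max = 10
check: 10·(5+3/4) = 115/2 ✓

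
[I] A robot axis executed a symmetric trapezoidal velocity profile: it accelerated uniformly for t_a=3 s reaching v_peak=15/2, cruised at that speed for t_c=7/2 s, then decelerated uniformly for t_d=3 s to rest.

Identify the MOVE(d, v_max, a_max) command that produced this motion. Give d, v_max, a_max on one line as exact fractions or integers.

d=195/4 v_max=15/2 a_max=5/2

a_max = (15/2)/3 = 5/2
d_a = ½·15/2·3 = 45/4; d_c = 15/2·7/2 = 105/4
d = 2·45/4 + 105/4 = 195/4
t_c = 7/2 > 0 so v_max = 15/2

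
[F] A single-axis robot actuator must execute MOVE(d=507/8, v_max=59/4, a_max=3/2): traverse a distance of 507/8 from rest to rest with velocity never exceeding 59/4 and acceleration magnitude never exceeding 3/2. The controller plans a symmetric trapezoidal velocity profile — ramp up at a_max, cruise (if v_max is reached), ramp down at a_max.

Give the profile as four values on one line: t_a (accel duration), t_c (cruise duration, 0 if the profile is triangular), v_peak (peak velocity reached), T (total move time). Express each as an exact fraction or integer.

t_a=13/2 t_c=0 v_peak=39/4 T=13

vₘ²/aₘ = (59/4)²/(3/2) = 3481/24
507/8 < 3481/24 → triangular
v_peak = √(507/8·3/2) = √(1521/16) = 39/4
t_a = (39/4)/(3/2) = 13/2; t_c = 0
T = 2·13/2 = 13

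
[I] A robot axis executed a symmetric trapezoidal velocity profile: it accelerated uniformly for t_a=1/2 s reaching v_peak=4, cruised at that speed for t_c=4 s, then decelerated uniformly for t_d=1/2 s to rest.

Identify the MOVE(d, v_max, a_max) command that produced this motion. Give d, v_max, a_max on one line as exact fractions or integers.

d=18 v_max=4 a_max=8

a_max = 4/(1/2) = 8
d_a = ½·4·1/2 = 1; d_c = 4·4 = 16
d = 2·1 + 16 = 18
t_c = 4 > 0 → v_max = v_peak = 4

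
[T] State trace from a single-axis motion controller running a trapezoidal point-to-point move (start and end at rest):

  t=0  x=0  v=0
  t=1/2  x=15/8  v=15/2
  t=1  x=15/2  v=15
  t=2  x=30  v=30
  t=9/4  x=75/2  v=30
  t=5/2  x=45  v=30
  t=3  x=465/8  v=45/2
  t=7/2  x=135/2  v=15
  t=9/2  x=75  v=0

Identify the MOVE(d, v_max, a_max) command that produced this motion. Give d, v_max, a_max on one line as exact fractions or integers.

d=75 v_max=30 a_max=15

final state: t=9/2, x=75, v=0 → d = 75
a_max = (15/2−0)/(1/2−0) = 15
max v = 30 over t∈[2,5/2] → v_max = 30
check: 30·(2+1/2) = 75 ✓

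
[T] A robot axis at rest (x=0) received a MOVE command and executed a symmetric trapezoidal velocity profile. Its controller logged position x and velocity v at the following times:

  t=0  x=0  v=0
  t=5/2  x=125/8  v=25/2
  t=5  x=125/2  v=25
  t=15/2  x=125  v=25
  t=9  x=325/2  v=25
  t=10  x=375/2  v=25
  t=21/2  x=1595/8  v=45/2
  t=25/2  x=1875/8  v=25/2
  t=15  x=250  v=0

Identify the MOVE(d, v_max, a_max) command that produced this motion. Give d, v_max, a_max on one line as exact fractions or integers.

d=250 v_max=25 a_max=5

final state: t=15, x=250, v=0 → d = 250
a_max = (25/2−0)/(5/2−0) = 5
max v = 25 over t∈[5,10] → v_max = 25
check: 25·(5+5) = 250 ✓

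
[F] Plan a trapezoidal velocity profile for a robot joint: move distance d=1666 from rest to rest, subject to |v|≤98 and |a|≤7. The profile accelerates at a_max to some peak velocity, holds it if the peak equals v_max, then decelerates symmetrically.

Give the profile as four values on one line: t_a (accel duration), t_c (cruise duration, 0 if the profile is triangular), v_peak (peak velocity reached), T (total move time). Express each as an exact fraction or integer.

vₘ²/aₘ = 98²/7 = 1372
1666 ≥ 1372 so v_max reached
t_a = 98/7 = 14; v_peak = 98
d_cruise = 1666 − 1372 = 294; t_c = 294/98 = 3
T = 2·14 + 3 = 31

t_a=14 t_c=3 v_peak=98 T=31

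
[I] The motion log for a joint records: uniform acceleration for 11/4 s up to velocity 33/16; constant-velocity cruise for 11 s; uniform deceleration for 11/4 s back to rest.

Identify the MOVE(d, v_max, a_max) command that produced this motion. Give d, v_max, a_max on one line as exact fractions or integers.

d=1815/64 v_max=33/16 a_max=3/4

a_max = (33/16)/(11/4) = 3/4
d_a = ½·33/16·11/4 = 363/128; d_c = 33/16·11 = 363/16
d = 2·363/128 + 363/16 = 1815/64
t_c = 11 > 0 so v_max = 33/16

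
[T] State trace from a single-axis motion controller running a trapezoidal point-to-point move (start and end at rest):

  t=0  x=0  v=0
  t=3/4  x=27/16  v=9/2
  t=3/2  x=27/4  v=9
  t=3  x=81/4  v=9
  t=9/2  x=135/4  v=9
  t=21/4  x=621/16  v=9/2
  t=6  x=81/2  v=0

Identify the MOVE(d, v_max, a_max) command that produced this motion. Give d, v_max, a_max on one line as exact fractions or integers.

final state: t=6, x=81/2, v=0 → d = 81/2
a_max = (9/2−0)/(3/4−0) = 6
max v = 9 over t∈[3/2,9/2] → v_max = 9
check: 9·(3/2+3) = 81/2 ✓

d=81/2 v_max=9 a_max=6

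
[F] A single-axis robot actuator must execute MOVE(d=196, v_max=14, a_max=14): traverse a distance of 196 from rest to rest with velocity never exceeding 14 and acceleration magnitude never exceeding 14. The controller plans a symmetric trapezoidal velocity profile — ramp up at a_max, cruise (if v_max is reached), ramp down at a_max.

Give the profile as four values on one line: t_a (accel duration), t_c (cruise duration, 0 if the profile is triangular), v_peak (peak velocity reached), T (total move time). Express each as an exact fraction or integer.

t_a=1 t_c=13 v_peak=14 T=15

v_max²/a_max = 14²/14 = 14
196 ≥ 14 → trapezoidal
t_a = 14/14 = 1; v_peak = 14
d_cruise = 196 − 14 = 182; t_c = 182/14 = 13
T = 2·1 + 13 = 15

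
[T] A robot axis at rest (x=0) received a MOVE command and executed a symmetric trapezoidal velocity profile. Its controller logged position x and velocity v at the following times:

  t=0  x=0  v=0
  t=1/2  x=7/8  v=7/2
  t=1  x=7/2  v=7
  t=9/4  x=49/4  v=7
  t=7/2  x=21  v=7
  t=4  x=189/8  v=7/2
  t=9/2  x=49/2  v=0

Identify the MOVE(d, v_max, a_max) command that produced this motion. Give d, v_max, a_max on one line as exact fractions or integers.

d=49/2 v_max=7 a_max=7

final state: t=9/2, x=49/2, v=0 → d = 49/2
a_max = (7/2−0)/(1/2−0) = 7
max v = 7 over t∈[1,7/2] → v_max = 7
check: 7·(1+5/2) = 49/2 ✓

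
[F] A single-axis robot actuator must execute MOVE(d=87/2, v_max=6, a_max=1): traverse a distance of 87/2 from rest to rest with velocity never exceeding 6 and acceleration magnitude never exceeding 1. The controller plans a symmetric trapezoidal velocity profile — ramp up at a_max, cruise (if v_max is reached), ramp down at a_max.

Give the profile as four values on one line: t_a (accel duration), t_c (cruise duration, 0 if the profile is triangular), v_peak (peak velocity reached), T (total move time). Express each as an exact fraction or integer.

t_a=6 t_c=5/4 v_peak=6 T=53/4

(v_max)²/a_max = 6²/1 = 36
87/2 ≥ 36 → trapezoidal
t_a = 6/1 = 6; v_peak = 6
d_cruise = 87/2 − 36 = 15/2; t_c = (15/2)/6 = 5/4
T = 2·6 + 5/4 = 53/4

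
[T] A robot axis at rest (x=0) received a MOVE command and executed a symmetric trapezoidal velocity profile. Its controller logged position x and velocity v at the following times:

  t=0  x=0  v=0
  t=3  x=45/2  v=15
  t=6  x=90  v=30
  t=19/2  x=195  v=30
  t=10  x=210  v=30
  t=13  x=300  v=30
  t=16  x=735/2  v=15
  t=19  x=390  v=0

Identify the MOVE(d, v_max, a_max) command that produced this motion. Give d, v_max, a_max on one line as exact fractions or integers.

final state: t=19, x=390, v=0 → d = 390
a_max = (15−0)/(3−0) = 5
max v = 30 over t∈[6,13] → v_max = 30
check: 30·(6+7) = 390 ✓

d=390 v_max=30 a_max=5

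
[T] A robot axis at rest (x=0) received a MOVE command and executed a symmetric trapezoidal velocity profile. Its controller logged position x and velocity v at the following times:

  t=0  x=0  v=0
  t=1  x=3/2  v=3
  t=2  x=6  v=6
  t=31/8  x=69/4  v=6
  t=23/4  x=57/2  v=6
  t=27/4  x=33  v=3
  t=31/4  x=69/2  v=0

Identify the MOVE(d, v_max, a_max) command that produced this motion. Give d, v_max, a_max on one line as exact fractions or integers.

final state: t=31/4, x=69/2, v=0 → d = 69/2
a_max = (3−0)/(1−0) = 3
max v = 6 over t∈[2,23/4] → v_max = 6
check: 6·(2+15/4) = 69/2 ✓

d=69/2 v_max=6 a_max=3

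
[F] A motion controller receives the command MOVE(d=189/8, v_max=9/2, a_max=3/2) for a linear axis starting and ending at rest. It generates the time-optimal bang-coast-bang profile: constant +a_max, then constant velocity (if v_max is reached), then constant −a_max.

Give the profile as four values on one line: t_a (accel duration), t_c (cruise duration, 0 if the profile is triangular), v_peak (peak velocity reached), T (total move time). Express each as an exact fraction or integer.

t_a=3 t_c=9/4 v_peak=9/2 T=33/4

(v_max)²/a_max = (9/2)²/(3/2) = 27/2
189/8 ≥ 27/2 ⇒ cruise phase
t_a = (9/2)/(3/2) = 3; v_peak = 9/2
d_cruise = 189/8 − 27/2 = 81/8; t_c = (81/8)/(9/2) = 9/4
T = 2·3 + 9/4 = 33/4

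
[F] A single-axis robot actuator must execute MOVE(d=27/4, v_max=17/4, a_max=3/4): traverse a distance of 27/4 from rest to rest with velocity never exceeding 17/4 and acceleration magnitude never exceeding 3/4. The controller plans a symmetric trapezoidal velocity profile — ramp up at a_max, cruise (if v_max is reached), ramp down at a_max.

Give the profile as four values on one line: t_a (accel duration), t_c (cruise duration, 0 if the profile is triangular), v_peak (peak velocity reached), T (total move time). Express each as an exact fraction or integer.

t_a=3 t_c=0 v_peak=9/4 T=6

v_max²/a_max = (17/4)²/(3/4) = 289/12
27/4 < 289/12 → triangular
v_peak = √(27/4·3/4) = √(81/16) = 9/4
t_a = (9/4)/(3/4) = 3; t_c = 0
T = 2·3 = 6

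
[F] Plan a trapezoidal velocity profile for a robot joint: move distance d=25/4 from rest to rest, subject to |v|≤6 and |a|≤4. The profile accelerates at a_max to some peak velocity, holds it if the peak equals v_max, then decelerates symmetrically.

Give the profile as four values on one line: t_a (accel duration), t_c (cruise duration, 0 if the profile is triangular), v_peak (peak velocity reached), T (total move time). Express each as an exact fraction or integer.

vₘ²/aₘ = 6²/4 = 9
25/4 < 9 so t_c = 0
v_peak = √(25/4·4) = √25 = 5
t_a = 5/4; t_c = 0
T = 2·5/4 = 5/2

t_a=5/4 t_c=0 v_peak=5 T=5/2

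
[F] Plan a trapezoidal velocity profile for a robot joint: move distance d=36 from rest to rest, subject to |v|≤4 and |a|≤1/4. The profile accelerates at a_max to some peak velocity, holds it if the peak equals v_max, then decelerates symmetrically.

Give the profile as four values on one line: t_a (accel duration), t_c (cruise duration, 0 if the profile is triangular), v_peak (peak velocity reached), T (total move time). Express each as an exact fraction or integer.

v_max²/a_max = 4²/(1/4) = 64
36 < 64 ⇒ no cruise
v_peak = √(36·1/4) = √9 = 3
t_a = 3/(1/4) = 12; t_c = 0
T = 2·12 = 24

t_a=12 t_c=0 v_peak=3 T=24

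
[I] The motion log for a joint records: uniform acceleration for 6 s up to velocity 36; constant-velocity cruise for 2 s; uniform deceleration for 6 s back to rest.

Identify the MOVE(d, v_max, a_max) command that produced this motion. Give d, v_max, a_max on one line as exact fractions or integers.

d=288 v_max=36 a_max=6

a_max = 36/6 = 6
d_a = ½·36·6 = 108; d_c = 36·2 = 72
d = 2·108 + 72 = 288
t_c = 2 > 0 so v_max = 36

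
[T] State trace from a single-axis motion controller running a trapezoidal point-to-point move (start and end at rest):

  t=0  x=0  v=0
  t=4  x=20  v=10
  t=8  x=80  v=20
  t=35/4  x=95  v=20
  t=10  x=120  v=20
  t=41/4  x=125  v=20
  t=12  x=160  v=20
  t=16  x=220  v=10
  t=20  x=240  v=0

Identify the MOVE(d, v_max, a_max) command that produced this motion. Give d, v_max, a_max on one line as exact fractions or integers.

final state: t=20, x=240, v=0 → d = 240
a_max = (10−0)/(4−0) = 5/2
max v = 20 over t∈[8,12] → v_max = 20
check: 20·(8+4) = 240 ✓

d=240 v_max=20 a_max=5/2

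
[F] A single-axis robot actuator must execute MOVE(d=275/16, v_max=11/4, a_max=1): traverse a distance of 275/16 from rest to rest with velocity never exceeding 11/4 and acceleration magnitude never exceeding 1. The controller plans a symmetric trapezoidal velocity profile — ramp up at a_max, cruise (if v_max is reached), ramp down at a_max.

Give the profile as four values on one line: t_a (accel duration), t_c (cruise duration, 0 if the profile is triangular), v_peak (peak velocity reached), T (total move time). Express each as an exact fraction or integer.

v_max²/a_max = (11/4)²/1 = 121/16
275/16 ≥ 121/16 ⇒ cruise phase
t_a = (11/4)/1 = 11/4; v_peak = 11/4
d_cruise = 275/16 − 121/16 = 77/8; t_c = (77/8)/(11/4) = 7/2
T = 2·11/4 + 7/2 = 9

t_a=11/4 t_c=7/2 v_peak=11/4 T=9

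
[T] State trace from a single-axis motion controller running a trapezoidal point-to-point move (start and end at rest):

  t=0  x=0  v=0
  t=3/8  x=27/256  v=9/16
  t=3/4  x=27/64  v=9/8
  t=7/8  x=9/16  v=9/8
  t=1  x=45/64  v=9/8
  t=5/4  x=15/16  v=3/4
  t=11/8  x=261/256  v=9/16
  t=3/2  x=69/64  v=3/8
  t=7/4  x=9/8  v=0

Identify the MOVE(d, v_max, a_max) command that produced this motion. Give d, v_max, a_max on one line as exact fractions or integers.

final state: t=7/4, x=9/8, v=0 → d = 9/8
a_max = (9/16−0)/(3/8−0) = 3/2
max v = 9/8 over t∈[3/4,1] → v_max = 9/8
check: 9/8·(3/4+1/4) = 9/8 ✓

d=9/8 v_max=9/8 a_max=3/2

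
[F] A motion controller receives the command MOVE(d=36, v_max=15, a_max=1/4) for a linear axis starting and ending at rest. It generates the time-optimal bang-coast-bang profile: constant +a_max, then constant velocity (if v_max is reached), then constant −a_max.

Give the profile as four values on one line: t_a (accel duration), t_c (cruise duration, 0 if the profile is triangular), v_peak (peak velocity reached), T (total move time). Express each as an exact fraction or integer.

t_a=12 t_c=0 v_peak=3 T=24

v_max²/a_max = 15²/(1/4) = 900
36 < 900 → triangular
v_peak = √(36·1/4) = √9 = 3
t_a = 3/(1/4) = 12; t_c = 0
T = 2·12 = 24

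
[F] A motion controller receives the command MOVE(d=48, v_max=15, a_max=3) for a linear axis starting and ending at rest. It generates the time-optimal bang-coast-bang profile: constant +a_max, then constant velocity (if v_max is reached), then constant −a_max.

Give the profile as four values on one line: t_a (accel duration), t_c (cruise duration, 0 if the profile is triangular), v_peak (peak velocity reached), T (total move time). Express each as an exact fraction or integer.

t_a=4 t_c=0 v_peak=12 T=8

(v_max)²/a_max = 15²/3 = 75
48 < 75 so t_c = 0
v_peak = √(48·3) = √144 = 12
t_a = 12/3 = 4; t_c = 0
T = 2·4 = 8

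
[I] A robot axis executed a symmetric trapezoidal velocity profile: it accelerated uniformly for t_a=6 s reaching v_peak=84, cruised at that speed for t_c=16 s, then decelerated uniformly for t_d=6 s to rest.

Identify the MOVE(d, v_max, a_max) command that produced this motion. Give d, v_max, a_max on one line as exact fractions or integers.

a_max = 84/6 = 14
d_a = ½·84·6 = 252; d_c = 84·16 = 1344
d = 2·252 + 1344 = 1848
t_c = 16 > 0 so v_max = 84

d=1848 v_max=84 a_max=14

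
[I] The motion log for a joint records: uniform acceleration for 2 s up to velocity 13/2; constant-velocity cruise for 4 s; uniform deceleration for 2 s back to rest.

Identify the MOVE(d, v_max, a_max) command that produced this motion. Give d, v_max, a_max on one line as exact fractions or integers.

d=39 v_max=13/2 a_max=13/4

a_max = (13/2)/2 = 13/4
d_a = ½·13/2·2 = 13/2; d_c = 13/2·4 = 26
d = 2·13/2 + 26 = 39
t_c = 4 > 0 → v_max = v_peak = 13/2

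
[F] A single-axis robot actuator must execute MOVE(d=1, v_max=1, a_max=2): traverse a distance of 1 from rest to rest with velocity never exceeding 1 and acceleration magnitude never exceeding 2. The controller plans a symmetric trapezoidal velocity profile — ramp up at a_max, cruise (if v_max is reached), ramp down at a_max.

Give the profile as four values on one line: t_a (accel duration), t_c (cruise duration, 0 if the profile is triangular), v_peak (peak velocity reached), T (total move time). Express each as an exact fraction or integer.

vₘ²/aₘ = 1²/2 = 1/2
1 ≥ 1/2 → trapezoidal
t_a = 1/2; v_peak = 1
d_cruise = 1 − 1/2 = 1/2; t_c = (1/2)/1 = 1/2
T = 2·1/2 + 1/2 = 3/2

t_a=1/2 t_c=1/2 v_peak=1 T=3/2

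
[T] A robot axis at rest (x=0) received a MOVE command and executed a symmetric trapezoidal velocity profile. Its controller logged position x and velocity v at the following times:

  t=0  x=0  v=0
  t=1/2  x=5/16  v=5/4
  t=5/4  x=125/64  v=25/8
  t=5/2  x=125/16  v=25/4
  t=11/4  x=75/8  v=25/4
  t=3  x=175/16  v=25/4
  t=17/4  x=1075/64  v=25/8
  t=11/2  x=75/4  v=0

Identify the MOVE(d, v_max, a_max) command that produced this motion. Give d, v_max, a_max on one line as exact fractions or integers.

d=75/4 v_max=25/4 a_max=5/2

final state: t=11/2, x=75/4, v=0 → d = 75/4
a_max = (5/4−0)/(1/2−0) = 5/2
max v = 25/4 over t∈[5/2,3] → v_max = 25/4
check: 25/4·(5/2+1/2) = 75/4 ✓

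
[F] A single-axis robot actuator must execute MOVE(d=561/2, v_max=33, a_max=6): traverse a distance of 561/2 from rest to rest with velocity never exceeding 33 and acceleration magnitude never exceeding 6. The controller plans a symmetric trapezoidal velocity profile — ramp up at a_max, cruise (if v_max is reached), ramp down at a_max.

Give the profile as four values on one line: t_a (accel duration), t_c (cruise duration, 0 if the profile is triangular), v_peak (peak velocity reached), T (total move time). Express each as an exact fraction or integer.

(v_max)²/a_max = 33²/6 = 363/2
561/2 ≥ 363/2 ⇒ cruise phase
t_a = 33/6 = 11/2; v_peak = 33
d_cruise = 561/2 − 363/2 = 99; t_c = 99/33 = 3
T = 2·11/2 + 3 = 14

t_a=11/2 t_c=3 v_peak=33 T=14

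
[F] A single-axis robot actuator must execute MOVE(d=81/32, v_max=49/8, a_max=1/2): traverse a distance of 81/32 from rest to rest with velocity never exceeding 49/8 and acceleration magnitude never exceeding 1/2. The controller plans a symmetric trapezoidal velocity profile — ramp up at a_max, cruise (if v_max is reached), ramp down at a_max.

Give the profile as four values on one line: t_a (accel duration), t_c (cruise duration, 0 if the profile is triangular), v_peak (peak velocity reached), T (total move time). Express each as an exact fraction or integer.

vₘ²/aₘ = (49/8)²/(1/2) = 2401/32
81/32 < 2401/32 ⇒ no cruise
v_peak = √(81/32·1/2) = √(81/64) = 9/8
t_a = (9/8)/(1/2) = 9/4; t_c = 0
T = 2·9/4 = 9/2

t_a=9/4 t_c=0 v_peak=9/8 T=9/2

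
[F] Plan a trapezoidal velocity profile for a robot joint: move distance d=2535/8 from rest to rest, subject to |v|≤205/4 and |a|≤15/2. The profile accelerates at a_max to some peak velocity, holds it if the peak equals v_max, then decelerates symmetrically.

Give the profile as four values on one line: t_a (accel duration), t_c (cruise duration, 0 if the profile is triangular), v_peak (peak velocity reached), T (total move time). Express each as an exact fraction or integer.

(v_max)²/a_max = (205/4)²/(15/2) = 8405/24
2535/8 < 8405/24 ⇒ no cruise
v_peak = √(2535/8·15/2) = √(38025/16) = 195/4
t_a = (195/4)/(15/2) = 13/2; t_c = 0
T = 2·13/2 = 13

t_a=13/2 t_c=0 v_peak=195/4 T=13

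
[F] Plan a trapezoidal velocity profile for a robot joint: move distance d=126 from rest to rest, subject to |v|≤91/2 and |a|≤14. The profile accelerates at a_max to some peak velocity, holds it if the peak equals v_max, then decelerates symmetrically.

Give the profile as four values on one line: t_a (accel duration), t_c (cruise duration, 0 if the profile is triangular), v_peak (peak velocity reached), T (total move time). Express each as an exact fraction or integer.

(v_max)²/a_max = (91/2)²/14 = 1183/8
126 < 1183/8 ⇒ no cruise
v_peak = √(126·14) = √1764 = 42
t_a = 42/14 = 3; t_c = 0
T = 2·3 = 6

t_a=3 t_c=0 v_peak=42 T=6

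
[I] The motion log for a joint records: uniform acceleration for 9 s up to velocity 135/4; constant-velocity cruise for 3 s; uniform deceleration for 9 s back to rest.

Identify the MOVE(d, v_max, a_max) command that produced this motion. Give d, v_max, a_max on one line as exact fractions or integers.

d=405 v_max=135/4 a_max=15/4

a_max = (135/4)/9 = 15/4
d_a = ½·135/4·9 = 1215/8; d_c = 135/4·3 = 405/4
d = 2·1215/8 + 405/4 = 405
t_c = 3 > 0 so v_max = 135/4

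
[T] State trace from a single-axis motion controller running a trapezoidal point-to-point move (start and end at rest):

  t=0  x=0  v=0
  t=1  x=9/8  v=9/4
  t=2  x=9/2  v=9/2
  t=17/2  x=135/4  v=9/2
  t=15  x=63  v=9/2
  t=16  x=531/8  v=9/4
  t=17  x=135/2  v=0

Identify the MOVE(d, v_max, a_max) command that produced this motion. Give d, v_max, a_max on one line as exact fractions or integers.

d=135/2 v_max=9/2 a_max=9/4

final state: t=17, x=135/2, v=0 → d = 135/2
a_max = (9/4−0)/(1−0) = 9/4
max v = 9/2 over t∈[2,15] → v_max = 9/2
check: 9/2·(2+13) = 135/2 ✓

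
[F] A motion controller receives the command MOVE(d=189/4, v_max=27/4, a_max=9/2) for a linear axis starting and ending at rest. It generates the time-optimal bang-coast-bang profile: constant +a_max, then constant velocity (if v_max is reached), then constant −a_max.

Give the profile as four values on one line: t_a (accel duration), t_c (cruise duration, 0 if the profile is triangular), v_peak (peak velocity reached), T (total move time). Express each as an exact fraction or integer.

t_a=3/2 t_c=11/2 v_peak=27/4 T=17/2

(v_max)²/a_max = (27/4)²/(9/2) = 81/8
189/4 ≥ 81/8 so v_max reached
t_a = (27/4)/(9/2) = 3/2; v_peak = 27/4
d_cruise = 189/4 − 81/8 = 297/8; t_c = (297/8)/(27/4) = 11/2
T = 2·3/2 + 11/2 = 17/2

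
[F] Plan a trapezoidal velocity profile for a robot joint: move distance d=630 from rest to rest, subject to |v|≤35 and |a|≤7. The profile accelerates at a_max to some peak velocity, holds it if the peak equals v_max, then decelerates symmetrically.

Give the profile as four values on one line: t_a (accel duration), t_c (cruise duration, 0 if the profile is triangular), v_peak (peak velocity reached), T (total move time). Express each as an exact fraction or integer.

vₘ²/aₘ = 35²/7 = 175
630 ≥ 175 ⇒ cruise phase
t_a = 35/7 = 5; v_peak = 35
d_cruise = 630 − 175 = 455; t_c = 455/35 = 13
T = 2·5 + 13 = 23

t_a=5 t_c=13 v_peak=35 T=23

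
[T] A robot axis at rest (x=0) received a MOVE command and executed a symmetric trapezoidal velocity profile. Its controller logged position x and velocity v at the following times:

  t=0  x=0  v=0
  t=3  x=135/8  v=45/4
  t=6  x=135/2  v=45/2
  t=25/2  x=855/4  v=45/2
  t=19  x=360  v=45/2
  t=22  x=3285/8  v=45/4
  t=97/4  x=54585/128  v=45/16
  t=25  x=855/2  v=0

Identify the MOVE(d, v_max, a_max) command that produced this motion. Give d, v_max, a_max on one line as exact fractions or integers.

d=855/2 v_max=45/2 a_max=15/4

final state: t=25, x=855/2, v=0 → d = 855/2
a_max = (45/4−0)/(3−0) = 15/4
max v = 45/2 over t∈[6,19] → v_max = 45/2
check: 45/2·(6+13) = 855/2 ✓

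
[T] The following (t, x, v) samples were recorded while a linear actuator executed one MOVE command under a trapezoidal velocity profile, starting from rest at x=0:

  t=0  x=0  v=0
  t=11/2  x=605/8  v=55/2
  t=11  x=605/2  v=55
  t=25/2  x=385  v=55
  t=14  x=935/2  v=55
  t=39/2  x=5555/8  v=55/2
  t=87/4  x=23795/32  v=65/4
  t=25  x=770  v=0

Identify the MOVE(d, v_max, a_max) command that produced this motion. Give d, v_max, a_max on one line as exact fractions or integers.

d=770 v_max=55 a_max=5

final state: t=25, x=770, v=0 → d = 770
a_max = (55/2−0)/(11/2−0) = 5
max v = 55 over t∈[11,14] → v_max = 55
check: 55·(11+3) = 770 ✓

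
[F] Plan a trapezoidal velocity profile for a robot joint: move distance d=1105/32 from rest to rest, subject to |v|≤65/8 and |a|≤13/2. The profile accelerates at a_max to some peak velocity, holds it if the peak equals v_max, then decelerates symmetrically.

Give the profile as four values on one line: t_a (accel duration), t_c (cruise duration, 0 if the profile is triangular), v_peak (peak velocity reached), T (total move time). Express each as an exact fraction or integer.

(v_max)²/a_max = (65/8)²/(13/2) = 325/32
1105/32 ≥ 325/32 so v_max reached
t_a = (65/8)/(13/2) = 5/4; v_peak = 65/8
d_cruise = 1105/32 − 325/32 = 195/8; t_c = (195/8)/(65/8) = 3
T = 2·5/4 + 3 = 11/2

t_a=5/4 t_c=3 v_peak=65/8 T=11/2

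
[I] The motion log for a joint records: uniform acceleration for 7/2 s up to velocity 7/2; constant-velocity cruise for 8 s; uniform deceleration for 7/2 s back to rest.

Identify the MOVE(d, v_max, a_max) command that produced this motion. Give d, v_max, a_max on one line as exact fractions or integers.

d=161/4 v_max=7/2 a_max=1

a_max = (7/2)/(7/2) = 1
d_a = ½·7/2·7/2 = 49/8; d_c = 7/2·8 = 28
d = 2·49/8 + 28 = 161/4
t_c = 8 > 0 ⇒ limit active, v_max = 7/2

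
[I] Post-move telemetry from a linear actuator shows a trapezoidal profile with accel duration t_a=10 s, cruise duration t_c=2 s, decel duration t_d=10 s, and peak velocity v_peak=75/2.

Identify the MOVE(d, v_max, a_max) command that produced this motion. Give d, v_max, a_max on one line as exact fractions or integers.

d=450 v_max=75/2 a_max=15/4

a_max = (75/2)/10 = 15/4
d_a = ½·75/2·10 = 375/2; d_c = 75/2·2 = 75
d = 2·375/2 + 75 = 450
t_c = 2 > 0 ⇒ limit active, v_max = 75/2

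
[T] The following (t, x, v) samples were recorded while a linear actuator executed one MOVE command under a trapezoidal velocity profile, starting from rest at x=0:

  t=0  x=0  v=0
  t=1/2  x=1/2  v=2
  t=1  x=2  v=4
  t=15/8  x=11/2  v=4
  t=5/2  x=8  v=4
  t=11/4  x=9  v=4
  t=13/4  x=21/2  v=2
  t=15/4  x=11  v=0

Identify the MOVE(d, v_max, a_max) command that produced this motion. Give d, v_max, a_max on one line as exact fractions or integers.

final state: t=15/4, x=11, v=0 → d = 11
a_max = (2−0)/(1/2−0) = 4
max v = 4 over t∈[1,11/4] → v_max = 4
check: 4·(1+7/4) = 11 ✓

d=11 v_max=4 a_max=4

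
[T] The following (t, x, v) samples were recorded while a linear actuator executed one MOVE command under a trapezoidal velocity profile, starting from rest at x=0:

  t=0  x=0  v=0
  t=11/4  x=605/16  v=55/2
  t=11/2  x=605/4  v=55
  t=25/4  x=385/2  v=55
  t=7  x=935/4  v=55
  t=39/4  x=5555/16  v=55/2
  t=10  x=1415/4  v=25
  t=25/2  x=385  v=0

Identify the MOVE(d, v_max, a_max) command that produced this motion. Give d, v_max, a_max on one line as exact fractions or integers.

d=385 v_max=55 a_max=10

final state: t=25/2, x=385, v=0 → d = 385
a_max = (55/2−0)/(11/4−0) = 10
max v = 55 over t∈[11/2,7] → v_max = 55
check: 55·(11/2+3/2) = 385 ✓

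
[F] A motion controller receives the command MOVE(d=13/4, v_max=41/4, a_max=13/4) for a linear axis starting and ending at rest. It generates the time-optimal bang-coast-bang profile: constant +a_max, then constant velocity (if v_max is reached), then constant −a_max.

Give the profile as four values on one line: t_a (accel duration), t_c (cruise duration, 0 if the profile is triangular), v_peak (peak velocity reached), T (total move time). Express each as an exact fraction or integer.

vₘ²/aₘ = (41/4)²/(13/4) = 1681/52
13/4 < 1681/52 so t_c = 0
v_peak = √(13/4·13/4) = √(169/16) = 13/4
t_a = (13/4)/(13/4) = 1; t_c = 0
T = 2·1 = 2

t_a=1 t_c=0 v_peak=13/4 T=2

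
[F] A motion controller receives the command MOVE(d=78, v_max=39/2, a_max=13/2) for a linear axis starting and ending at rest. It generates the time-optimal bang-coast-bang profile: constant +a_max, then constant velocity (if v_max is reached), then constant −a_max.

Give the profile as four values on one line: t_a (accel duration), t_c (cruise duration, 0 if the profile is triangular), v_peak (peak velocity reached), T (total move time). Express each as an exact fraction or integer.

(v_max)²/a_max = (39/2)²/(13/2) = 117/2
78 ≥ 117/2 so v_max reached
t_a = (39/2)/(13/2) = 3; v_peak = 39/2
d_cruise = 78 − 117/2 = 39/2; t_c = (39/2)/(39/2) = 1
T = 2·3 + 1 = 7

t_a=3 t_c=1 v_peak=39/2 T=7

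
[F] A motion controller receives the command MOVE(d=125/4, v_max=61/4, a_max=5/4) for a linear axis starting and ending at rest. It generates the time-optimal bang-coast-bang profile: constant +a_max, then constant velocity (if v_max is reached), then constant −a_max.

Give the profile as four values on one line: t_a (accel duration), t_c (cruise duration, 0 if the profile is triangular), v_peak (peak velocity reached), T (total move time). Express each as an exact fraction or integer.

(v_max)²/a_max = (61/4)²/(5/4) = 3721/20
125/4 < 3721/20 so t_c = 0
v_peak = √(125/4·5/4) = √(625/16) = 25/4
t_a = (25/4)/(5/4) = 5; t_c = 0
T = 2·5 = 10

t_a=5 t_c=0 v_peak=25/4 T=10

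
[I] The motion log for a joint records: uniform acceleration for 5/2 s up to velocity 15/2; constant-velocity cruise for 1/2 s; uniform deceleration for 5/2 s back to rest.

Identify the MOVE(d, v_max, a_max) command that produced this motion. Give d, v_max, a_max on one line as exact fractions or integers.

d=45/2 v_max=15/2 a_max=3

a_max = (15/2)/(5/2) = 3
d_a = ½·15/2·5/2 = 75/8; d_c = 15/2·1/2 = 15/4
d = 2·75/8 + 15/4 = 45/2
t_c = 1/2 > 0 so v_max = 15/2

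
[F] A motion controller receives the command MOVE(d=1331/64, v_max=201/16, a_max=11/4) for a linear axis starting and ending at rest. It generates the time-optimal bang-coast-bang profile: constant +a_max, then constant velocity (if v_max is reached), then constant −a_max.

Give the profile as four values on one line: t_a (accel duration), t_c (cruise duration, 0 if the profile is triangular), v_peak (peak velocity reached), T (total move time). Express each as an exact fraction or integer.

t_a=11/4 t_c=0 v_peak=121/16 T=11/2

v_max²/a_max = (201/16)²/(11/4) = 40401/704
1331/64 < 40401/704 ⇒ no cruise
v_peak = √(1331/64·11/4) = √(14641/256) = 121/16
t_a = (121/16)/(11/4) = 11/4; t_c = 0
T = 2·11/4 = 11/2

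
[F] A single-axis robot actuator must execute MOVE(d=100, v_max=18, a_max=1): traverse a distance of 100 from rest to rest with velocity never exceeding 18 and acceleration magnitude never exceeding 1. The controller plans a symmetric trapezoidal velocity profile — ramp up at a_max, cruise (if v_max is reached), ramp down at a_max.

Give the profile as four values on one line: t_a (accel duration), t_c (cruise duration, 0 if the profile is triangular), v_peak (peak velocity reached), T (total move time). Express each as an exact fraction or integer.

(v_max)²/a_max = 18²/1 = 324
100 < 324 → triangular
v_peak = √(100·1) = √100 = 10
t_a = 10/1 = 10; t_c = 0
T = 2·10 = 20

t_a=10 t_c=0 v_peak=10 T=20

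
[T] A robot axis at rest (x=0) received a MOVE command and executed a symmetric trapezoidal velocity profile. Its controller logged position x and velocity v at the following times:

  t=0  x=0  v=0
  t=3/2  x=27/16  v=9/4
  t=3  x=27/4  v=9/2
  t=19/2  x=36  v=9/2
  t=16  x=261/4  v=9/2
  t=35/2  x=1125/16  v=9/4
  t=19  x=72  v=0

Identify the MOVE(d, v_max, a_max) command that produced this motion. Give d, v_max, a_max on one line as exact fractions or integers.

final state: t=19, x=72, v=0 → d = 72
a_max = (9/4−0)/(3/2−0) = 3/2
max v = 9/2 over t∈[3,16] → v_max = 9/2
check: 9/2·(3+13) = 72 ✓

d=72 v_max=9/2 a_max=3/2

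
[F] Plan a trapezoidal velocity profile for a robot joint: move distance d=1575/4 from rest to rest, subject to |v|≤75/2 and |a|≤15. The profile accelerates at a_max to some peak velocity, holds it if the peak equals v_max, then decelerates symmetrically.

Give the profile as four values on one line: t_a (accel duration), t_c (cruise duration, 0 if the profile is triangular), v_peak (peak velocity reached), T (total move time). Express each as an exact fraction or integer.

t_a=5/2 t_c=8 v_peak=75/2 T=13

v_max²/a_max = (75/2)²/15 = 375/4
1575/4 ≥ 375/4 so v_max reached
t_a = (75/2)/15 = 5/2; v_peak = 75/2
d_cruise = 1575/4 − 375/4 = 300; t_c = 300/(75/2) = 8
T = 2·5/2 + 8 = 13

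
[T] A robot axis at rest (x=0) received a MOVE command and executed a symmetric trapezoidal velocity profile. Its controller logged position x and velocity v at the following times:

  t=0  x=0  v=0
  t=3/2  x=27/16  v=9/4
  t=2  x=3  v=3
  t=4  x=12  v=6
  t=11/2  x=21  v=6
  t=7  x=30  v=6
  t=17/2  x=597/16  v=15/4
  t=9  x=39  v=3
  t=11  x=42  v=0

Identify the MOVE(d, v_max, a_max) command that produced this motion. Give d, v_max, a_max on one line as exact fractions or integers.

final state: t=11, x=42, v=0 → d = 42
a_max = (9/4−0)/(3/2−0) = 3/2
max v = 6 over t∈[4,7] → v_max = 6
check: 6·(4+3) = 42 ✓

d=42 v_max=6 a_max=3/2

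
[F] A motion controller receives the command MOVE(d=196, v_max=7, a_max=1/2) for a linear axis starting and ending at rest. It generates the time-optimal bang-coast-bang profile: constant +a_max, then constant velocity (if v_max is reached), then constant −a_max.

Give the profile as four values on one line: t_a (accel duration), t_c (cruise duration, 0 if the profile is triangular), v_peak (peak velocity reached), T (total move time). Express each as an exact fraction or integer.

t_a=14 t_c=14 v_peak=7 T=42

v_max²/a_max = 7²/(1/2) = 98
196 ≥ 98 so v_max reached
t_a = 7/(1/2) = 14; v_peak = 7
d_cruise = 196 − 98 = 98; t_c = 98/7 = 14
T = 2·14 + 14 = 42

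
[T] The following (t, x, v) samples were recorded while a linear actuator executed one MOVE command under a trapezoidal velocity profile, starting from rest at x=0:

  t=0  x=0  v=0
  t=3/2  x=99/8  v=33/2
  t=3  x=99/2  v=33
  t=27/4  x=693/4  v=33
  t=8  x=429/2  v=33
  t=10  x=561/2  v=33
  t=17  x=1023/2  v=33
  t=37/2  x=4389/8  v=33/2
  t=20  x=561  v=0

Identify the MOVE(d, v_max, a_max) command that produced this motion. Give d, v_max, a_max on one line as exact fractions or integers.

final state: t=20, x=561, v=0 → d = 561
a_max = (33/2−0)/(3/2−0) = 11
max v = 33 over t∈[3,17] → v_max = 33
check: 33·(3+14) = 561 ✓

d=561 v_max=33 a_max=11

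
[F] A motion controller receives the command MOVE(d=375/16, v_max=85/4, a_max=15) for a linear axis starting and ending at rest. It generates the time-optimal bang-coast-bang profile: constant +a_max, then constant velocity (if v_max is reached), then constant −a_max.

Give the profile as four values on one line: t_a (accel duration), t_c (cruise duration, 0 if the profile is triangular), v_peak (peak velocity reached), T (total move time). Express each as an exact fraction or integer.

t_a=5/4 t_c=0 v_peak=75/4 T=5/2

vₘ²/aₘ = (85/4)²/15 = 1445/48
375/16 < 1445/48 ⇒ no cruise
v_peak = √(375/16·15) = √(5625/16) = 75/4
t_a = (75/4)/15 = 5/4; t_c = 0
T = 2·5/4 = 5/2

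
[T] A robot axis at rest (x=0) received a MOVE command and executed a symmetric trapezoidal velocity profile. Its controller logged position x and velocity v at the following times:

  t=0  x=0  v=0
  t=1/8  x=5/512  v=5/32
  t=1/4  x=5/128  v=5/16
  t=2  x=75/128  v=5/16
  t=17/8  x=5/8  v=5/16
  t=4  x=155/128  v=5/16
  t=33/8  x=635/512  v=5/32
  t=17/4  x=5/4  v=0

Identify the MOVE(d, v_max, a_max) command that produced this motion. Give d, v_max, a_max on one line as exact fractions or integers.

d=5/4 v_max=5/16 a_max=5/4

final state: t=17/4, x=5/4, v=0 → d = 5/4
a_max = (5/32−0)/(1/8−0) = 5/4
max v = 5/16 over t∈[1/4,4] → v_max = 5/16
check: 5/16·(1/4+15/4) = 5/4 ✓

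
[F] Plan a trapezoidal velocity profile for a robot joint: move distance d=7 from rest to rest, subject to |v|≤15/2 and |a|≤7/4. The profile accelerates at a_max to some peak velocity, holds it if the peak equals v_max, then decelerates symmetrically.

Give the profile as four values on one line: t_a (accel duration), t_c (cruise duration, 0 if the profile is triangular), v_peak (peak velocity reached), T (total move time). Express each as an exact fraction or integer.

(v_max)²/a_max = (15/2)²/(7/4) = 225/7
7 < 225/7 ⇒ no cruise
v_peak = √(7·7/4) = √(49/4) = 7/2
t_a = (7/2)/(7/4) = 2; t_c = 0
T = 2·2 = 4

t_a=2 t_c=0 v_peak=7/2 T=4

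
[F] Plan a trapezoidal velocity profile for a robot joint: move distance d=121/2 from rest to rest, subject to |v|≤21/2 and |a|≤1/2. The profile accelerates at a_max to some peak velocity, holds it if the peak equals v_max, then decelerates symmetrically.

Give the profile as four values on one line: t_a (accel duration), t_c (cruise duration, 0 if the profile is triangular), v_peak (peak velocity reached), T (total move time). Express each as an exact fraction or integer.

t_a=11 t_c=0 v_peak=11/2 T=22

(v_max)²/a_max = (21/2)²/(1/2) = 441/2
121/2 < 441/2 so t_c = 0
v_peak = √(121/2·1/2) = √(121/4) = 11/2
t_a = (11/2)/(1/2) = 11; t_c = 0
T = 2·11 = 22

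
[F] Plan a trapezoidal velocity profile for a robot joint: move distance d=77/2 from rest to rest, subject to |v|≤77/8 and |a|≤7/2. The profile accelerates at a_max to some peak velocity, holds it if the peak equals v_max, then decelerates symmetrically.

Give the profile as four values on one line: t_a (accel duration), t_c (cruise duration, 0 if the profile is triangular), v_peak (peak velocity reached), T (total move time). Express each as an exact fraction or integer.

t_a=11/4 t_c=5/4 v_peak=77/8 T=27/4

(v_max)²/a_max = (77/8)²/(7/2) = 847/32
77/2 ≥ 847/32 → trapezoidal
t_a = (77/8)/(7/2) = 11/4; v_peak = 77/8
d_cruise = 77/2 − 847/32 = 385/32; t_c = (385/32)/(77/8) = 5/4
T = 2·11/4 + 5/4 = 27/4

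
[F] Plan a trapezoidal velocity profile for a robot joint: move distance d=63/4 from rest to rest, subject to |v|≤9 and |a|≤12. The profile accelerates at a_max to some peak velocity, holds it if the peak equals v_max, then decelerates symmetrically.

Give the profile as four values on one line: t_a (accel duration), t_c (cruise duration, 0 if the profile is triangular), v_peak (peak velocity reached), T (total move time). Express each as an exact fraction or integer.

(v_max)²/a_max = 9²/12 = 27/4
63/4 ≥ 27/4 ⇒ cruise phase
t_a = 9/12 = 3/4; v_peak = 9
d_cruise = 63/4 − 27/4 = 9; t_c = 9/9 = 1
T = 2·3/4 + 1 = 5/2

t_a=3/4 t_c=1 v_peak=9 T=5/2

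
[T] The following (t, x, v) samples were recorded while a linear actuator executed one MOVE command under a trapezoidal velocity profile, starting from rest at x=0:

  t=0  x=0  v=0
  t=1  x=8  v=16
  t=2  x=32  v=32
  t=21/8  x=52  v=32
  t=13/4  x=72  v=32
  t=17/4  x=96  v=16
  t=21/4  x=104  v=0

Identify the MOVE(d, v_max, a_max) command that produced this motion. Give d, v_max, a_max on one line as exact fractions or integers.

final state: t=21/4, x=104, v=0 → d = 104
a_max = (16−0)/(1−0) = 16
max v = 32 over t∈[2,13/4] → v_max = 32
check: 32·(2+5/4) = 104 ✓

d=104 v_max=32 a_max=16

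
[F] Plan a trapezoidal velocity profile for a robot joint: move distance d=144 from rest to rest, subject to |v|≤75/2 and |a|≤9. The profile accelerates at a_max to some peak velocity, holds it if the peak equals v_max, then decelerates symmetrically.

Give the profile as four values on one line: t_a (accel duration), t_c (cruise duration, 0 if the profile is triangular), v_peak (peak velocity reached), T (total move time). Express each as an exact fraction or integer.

t_a=4 t_c=0 v_peak=36 T=8

vₘ²/aₘ = (75/2)²/9 = 625/4
144 < 625/4 ⇒ no cruise
v_peak = √(144·9) = √1296 = 36
t_a = 36/9 = 4; t_c = 0
T = 2·4 = 8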